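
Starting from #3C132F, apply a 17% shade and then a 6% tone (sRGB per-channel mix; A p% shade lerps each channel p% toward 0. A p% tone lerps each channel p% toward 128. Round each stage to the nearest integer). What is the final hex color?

#3C132F is rgb(60, 19, 47).
Lerp each channel 17% toward 0:
  R: 60 − 10.2 = 49.8 → 50
  G: 19 + 0.17×(0−19) = 19 − 3.23 = 15.77 → 16
  B: 47 − 7.99 = 39.01 → 39
After the shade: rgb(50, 16, 39) = #321027.
Per channel, c → c + 0.06(128 − c):
  R: 50 + 4.68 = 54.68 → 55
  G: 16 + 0.06×(128−16) = 16 + 6.72 = 22.72 → 23
  B: 39 + 0.06×(128−39) = 39 + 5.34 = 44.34 → 44
rgb(55, 23, 44) = #37172C.

#37172C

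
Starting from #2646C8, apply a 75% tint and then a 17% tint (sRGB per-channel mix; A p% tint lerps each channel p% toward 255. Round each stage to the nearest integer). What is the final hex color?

#2646C8 is rgb(38, 70, 200).
Per channel, c → c + 0.75(255 − c):
  R: 38 + 0.75×(255−38) = 38 + 162.75 = 200.75 → 201
  G: 70 + 0.75×(255−70) = 70 + 138.75 = 208.75 → 209
  B: 200 + 41.25 = 241.25 → 241
After the tint: rgb(201, 209, 241) = #C9D1F1.
Per channel, c → c + 0.17(255 − c):
  R: 201 + 0.17×(255−201) = 201 + 9.18 = 210.18 → 210
  G: 209 + 0.17×(255−209) = 209 + 7.82 = 216.82 → 217
  B: 241 + 0.17×(255−241) = 241 + 2.38 = 243.38 → 243
rgb(210, 217, 243) = #D2D9F3.

#D2D9F3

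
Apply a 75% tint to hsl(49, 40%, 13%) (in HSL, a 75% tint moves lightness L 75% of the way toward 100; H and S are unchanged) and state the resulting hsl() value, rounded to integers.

L moves 75% from 13 toward 100: 13 + 65.25 = 78.25 → 78.
H and S are unchanged.

hsl(49, 40%, 78%)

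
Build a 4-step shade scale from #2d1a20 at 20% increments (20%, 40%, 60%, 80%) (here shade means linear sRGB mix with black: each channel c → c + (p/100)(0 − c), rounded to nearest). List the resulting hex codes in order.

#2d1a20 is rgb(45, 26, 32).
20%: (45 − 9 = 36→36, 26 − 5.2 = 20.8→21, 32 − 6.4 = 25.6→26) → #24151a
40%: (45 − 18 = 27→27, 26 − 10.4 = 15.6→16, 32 − 12.8 = 19.2→19) → #1b1013
60%: (45 − 27 = 18→18, 26 − 15.6 = 10.4→10, 32 − 19.2 = 12.8→13) → #120a0d
80%: (45 − 36 = 9→9, 26 − 20.8 = 5.2→5, 32 − 25.6 = 6.4→6) → #090506

#24151a, #1b1013, #120a0d, #090506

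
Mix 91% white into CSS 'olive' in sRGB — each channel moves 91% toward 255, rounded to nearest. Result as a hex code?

#f4f4e8

CSS olive is rgb(128, 128, 0).
Lerp each channel 91% toward 255:
  R: 128 + 115.57 = 243.57 → 244
  G: 128 + 0.91×(255−128) = 128 + 115.57 = 243.57 → 244
  B: 0 + 232.05 = 232.05 → 232
rgb(244, 244, 232) = #f4f4e8.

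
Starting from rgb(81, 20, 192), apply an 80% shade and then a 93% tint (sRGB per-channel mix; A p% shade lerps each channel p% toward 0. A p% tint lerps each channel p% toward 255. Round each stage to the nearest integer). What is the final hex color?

Per channel, c → c + 0.8(0 − c):
  R: 81 + 0.8×(0−81) = 81 − 64.8 = 16.2 → 16
  G: 20 − 16 = 4 → 4
  B: 192 + 0.8×(0−192) = 192 − 153.6 = 38.4 → 38
After the shade: rgb(16, 4, 38) = #100426.
Per channel, c → c + 0.93(255 − c):
  R: 16 + 222.27 = 238.27 → 238
  G: 4 + 233.43 = 237.43 → 237
  B: 38 + 201.81 = 239.81 → 240
rgb(238, 237, 240) = #eeedf0.

#eeedf0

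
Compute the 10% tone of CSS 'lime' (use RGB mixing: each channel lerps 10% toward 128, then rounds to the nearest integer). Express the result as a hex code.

#0DF20D

CSS lime is rgb(0, 255, 0).
A 10% tone moves each channel 10% toward 128:
  R: 0 + 12.8 = 12.8 → 13
  G: 255 + 0.1×(128−255) = 255 − 12.7 = 242.3 → 242
  B: 0 + 0.1×(128−0) = 0 + 12.8 = 12.8 → 13
rgb(13, 242, 13) = #0DF20D.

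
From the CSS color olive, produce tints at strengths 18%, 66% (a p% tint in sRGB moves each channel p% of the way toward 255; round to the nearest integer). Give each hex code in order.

#97972E, #D4D4A8

CSS olive is rgb(128, 128, 0).
18%: (128 + 22.86 = 150.86→151, 128 + 22.86 = 150.86→151, 0 + 45.9 = 45.9→46) → #97972E
66%: (128 + 83.82 = 211.82→212, 128 + 83.82 = 211.82→212, 0 + 168.3 = 168.3→168) → #D4D4A8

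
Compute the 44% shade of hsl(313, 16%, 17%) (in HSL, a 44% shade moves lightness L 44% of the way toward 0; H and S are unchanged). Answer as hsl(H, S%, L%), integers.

L moves 44% from 17 toward 0: 17 − 7.48 = 9.52 → 10.
H and S are unchanged.

hsl(313, 16%, 10%)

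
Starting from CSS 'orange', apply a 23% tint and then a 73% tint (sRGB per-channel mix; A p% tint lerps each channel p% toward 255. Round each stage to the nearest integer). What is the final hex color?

CSS orange is rgb(255, 165, 0).
A 23% tint moves each channel 23% toward 255:
  R: 255 + 0.23×(255−255) = 255 + 0 = 255 → 255
  G: 165 + 0.23×(255−165) = 165 + 20.7 = 185.7 → 186
  B: 0 + 0.23×(255−0) = 0 + 58.65 = 58.65 → 59
After the tint: rgb(255, 186, 59) = #ffba3b.
Per channel, c → c + 0.73(255 − c):
  R: 255 + 0.73×(255−255) = 255 + 0 = 255 → 255
  G: 186 + 50.37 = 236.37 → 236
  B: 59 + 143.08 = 202.08 → 202
rgb(255, 236, 202) = #ffecca.

#ffecca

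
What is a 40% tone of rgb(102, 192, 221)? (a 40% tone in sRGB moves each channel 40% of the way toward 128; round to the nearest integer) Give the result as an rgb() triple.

Lerp each channel 40% toward 128:
  R: 102 + 0.4×(128−102) = 102 + 10.4 = 112.4 → 112
  G: 192 − 25.6 = 166.4 → 166
  B: 221 − 37.2 = 183.8 → 184

rgb(112, 166, 184)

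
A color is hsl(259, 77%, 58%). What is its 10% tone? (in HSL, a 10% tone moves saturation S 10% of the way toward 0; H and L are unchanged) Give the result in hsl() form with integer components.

S moves 10% from 77 toward 0: 77 − 7.7 = 69.3 → 69.
H and L are unchanged.

hsl(259, 69%, 58%)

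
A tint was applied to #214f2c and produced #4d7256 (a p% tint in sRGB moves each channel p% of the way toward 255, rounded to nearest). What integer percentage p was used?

20%

#214f2c is rgb(33, 79, 44); #4d7256 is rgb(77, 114, 86).
On the R channel (widest range): 77 ≈ 33 + (p/100)(255 − 33), so p ≈ 100×(77 − 33)/(255 − 33) = 4400/222 = 19.82.
p = 20 reproduces all three channels after rounding.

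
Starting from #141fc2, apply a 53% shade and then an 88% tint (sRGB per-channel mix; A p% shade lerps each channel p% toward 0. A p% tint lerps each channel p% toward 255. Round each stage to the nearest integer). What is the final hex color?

#e1e2eb

#141fc2 is rgb(20, 31, 194).
A 53% shade moves each channel 53% toward 0:
  R: 20 − 10.6 = 9.4 → 9
  G: 31 + 0.53×(0−31) = 31 − 16.43 = 14.57 → 15
  B: 194 − 102.82 = 91.18 → 91
After the shade: rgb(9, 15, 91) = #090f5b.
An 88% tint moves each channel 88% toward 255:
  R: 9 + 216.48 = 225.48 → 225
  G: 15 + 211.2 = 226.2 → 226
  B: 91 + 0.88×(255−91) = 91 + 144.32 = 235.32 → 235
rgb(225, 226, 235) = #e1e2eb.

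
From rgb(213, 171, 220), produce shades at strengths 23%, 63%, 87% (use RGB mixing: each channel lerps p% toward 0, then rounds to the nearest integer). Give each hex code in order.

#A484A9, #4F3F51, #1C161D

23%: (213 − 48.99 = 164.01→164, 171 − 39.33 = 131.67→132, 220 − 50.6 = 169.4→169) → #A484A9
63%: (213 − 134.19 = 78.81→79, 171 − 107.73 = 63.27→63, 220 − 138.6 = 81.4→81) → #4F3F51
87%: (213 − 185.31 = 27.69→28, 171 − 148.77 = 22.23→22, 220 − 191.4 = 28.6→29) → #1C161D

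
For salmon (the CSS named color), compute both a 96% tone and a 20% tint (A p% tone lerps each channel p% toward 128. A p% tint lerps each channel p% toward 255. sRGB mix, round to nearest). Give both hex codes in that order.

#85807F, #FB998E

CSS salmon is rgb(250, 128, 114).
96% tone:
  R: 250 + 0.96×(128−250) = 250 − 117.12 = 132.88 → 133
  G: 128 + 0 = 128 → 128
  B: 114 + 0.96×(128−114) = 114 + 13.44 = 127.44 → 127
  → #85807F
20% tint:
  R: 250 + 1 = 251 → 251
  G: 128 + 0.2×(255−128) = 128 + 25.4 = 153.4 → 153
  B: 114 + 28.2 = 142.2 → 142
  → #FB998E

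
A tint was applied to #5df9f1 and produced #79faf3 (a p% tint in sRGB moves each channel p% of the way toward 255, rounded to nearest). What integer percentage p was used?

17%

#5df9f1 is rgb(93, 249, 241); #79faf3 is rgb(121, 250, 243).
On the R channel (widest range): 121 ≈ 93 + (p/100)(255 − 93), so p ≈ 100×(121 − 93)/(255 − 93) = 2800/162 = 17.28.
p = 17 reproduces all three channels after rounding.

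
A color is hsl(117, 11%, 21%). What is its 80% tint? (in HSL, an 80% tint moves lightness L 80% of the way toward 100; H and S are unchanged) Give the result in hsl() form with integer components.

L moves 80% from 21 toward 100: 21 + 63.2 = 84.2 → 84.
H and S are unchanged.

hsl(117, 11%, 84%)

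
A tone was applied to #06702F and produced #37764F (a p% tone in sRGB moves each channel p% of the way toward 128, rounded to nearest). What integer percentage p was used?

#06702F is rgb(6, 112, 47); #37764F is rgb(55, 118, 79).
On the R channel (widest range): 55 ≈ 6 + (p/100)(128 − 6), so p ≈ 100×(55 − 6)/(128 − 6) = 4900/122 = 40.16.
p = 40 reproduces all three channels after rounding.

40%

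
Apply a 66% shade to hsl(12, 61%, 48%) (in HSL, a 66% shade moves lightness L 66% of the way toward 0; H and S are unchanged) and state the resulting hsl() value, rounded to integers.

hsl(12, 61%, 16%)

L moves 66% from 48 toward 0: 48 − 31.68 = 16.32 → 16.
H and S are unchanged.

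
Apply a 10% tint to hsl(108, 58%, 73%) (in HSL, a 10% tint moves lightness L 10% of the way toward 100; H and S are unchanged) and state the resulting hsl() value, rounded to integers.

hsl(108, 58%, 76%)

L moves 10% from 73 toward 100: 73 + 2.7 = 75.7 → 76.
H and S are unchanged.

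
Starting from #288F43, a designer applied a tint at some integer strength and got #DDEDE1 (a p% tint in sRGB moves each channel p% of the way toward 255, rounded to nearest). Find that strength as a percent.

84%

#288F43 is rgb(40, 143, 67); #DDEDE1 is rgb(221, 237, 225).
On the R channel (widest range): 221 ≈ 40 + (p/100)(255 − 40), so p ≈ 100×(221 − 40)/(255 − 40) = 18100/215 = 84.19.
p = 84 reproduces all three channels after rounding.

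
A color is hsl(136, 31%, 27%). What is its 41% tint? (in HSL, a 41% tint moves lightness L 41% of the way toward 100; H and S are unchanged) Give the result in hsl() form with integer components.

hsl(136, 31%, 57%)

L moves 41% from 27 toward 100: 27 + 29.93 = 56.93 → 57.
H and S are unchanged.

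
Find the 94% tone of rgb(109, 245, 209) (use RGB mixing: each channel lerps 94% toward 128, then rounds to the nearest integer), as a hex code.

Lerp each channel 94% toward 128:
  R: 109 + 0.94×(128−109) = 109 + 17.86 = 126.86 → 127
  G: 245 + 0.94×(128−245) = 245 − 109.98 = 135.02 → 135
  B: 209 + 0.94×(128−209) = 209 − 76.14 = 132.86 → 133
rgb(127, 135, 133) = #7F8785.

#7F8785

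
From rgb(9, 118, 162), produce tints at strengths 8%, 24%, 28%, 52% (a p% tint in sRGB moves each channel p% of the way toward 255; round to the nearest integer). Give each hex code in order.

8%: (9 + 19.68 = 28.68→29, 118 + 10.96 = 128.96→129, 162 + 7.44 = 169.44→169) → #1D81A9
24%: (9 + 59.04 = 68.04→68, 118 + 32.88 = 150.88→151, 162 + 22.32 = 184.32→184) → #4497B8
28%: (9 + 68.88 = 77.88→78, 118 + 38.36 = 156.36→156, 162 + 26.04 = 188.04→188) → #4E9CBC
52%: (9 + 127.92 = 136.92→137, 118 + 71.24 = 189.24→189, 162 + 48.36 = 210.36→210) → #89BDD2

#1D81A9, #4497B8, #4E9CBC, #89BDD2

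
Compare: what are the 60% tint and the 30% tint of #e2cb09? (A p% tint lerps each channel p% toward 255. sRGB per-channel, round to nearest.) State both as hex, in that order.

#f3ea9d, #ebdb53

#e2cb09 is rgb(226, 203, 9).
60% tint:
  R: 226 + 0.6×(255−226) = 226 + 17.4 = 243.4 → 243
  G: 203 + 31.2 = 234.2 → 234
  B: 9 + 147.6 = 156.6 → 157
  → #f3ea9d
30% tint:
  R: 226 + 8.7 = 234.7 → 235
  G: 203 + 15.6 = 218.6 → 219
  B: 9 + 0.3×(255−9) = 9 + 73.8 = 82.8 → 83
  → #ebdb53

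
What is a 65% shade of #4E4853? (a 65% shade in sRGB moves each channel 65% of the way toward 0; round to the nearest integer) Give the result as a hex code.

#1B191D

#4E4853 is rgb(78, 72, 83).
Lerp each channel 65% toward 0:
  R: 78 − 50.7 = 27.3 → 27
  G: 72 + 0.65×(0−72) = 72 − 46.8 = 25.2 → 25
  B: 83 + 0.65×(0−83) = 83 − 53.95 = 29.05 → 29
rgb(27, 25, 29) = #1B191D.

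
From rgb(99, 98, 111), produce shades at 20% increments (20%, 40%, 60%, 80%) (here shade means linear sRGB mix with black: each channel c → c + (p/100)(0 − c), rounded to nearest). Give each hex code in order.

20%: (99 − 19.8 = 79.2→79, 98 − 19.6 = 78.4→78, 111 − 22.2 = 88.8→89) → #4F4E59
40%: (99 − 39.6 = 59.4→59, 98 − 39.2 = 58.8→59, 111 − 44.4 = 66.6→67) → #3B3B43
60%: (99 − 59.4 = 39.6→40, 98 − 58.8 = 39.2→39, 111 − 66.6 = 44.4→44) → #28272C
80%: (99 − 79.2 = 19.8→20, 98 − 78.4 = 19.6→20, 111 − 88.8 = 22.2→22) → #141416

#4F4E59, #3B3B43, #28272C, #141416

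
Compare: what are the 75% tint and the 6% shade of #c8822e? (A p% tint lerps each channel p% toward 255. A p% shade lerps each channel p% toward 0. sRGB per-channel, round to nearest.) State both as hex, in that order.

#f1e0cb, #bc7a2b

#c8822e is rgb(200, 130, 46).
75% tint:
  R: 200 + 0.75×(255−200) = 200 + 41.25 = 241.25 → 241
  G: 130 + 0.75×(255−130) = 130 + 93.75 = 223.75 → 224
  B: 46 + 156.75 = 202.75 → 203
  → #f1e0cb
6% shade:
  R: 200 − 12 = 188 → 188
  G: 130 − 7.8 = 122.2 → 122
  B: 46 + 0.06×(0−46) = 46 − 2.76 = 43.24 → 43
  → #bc7a2b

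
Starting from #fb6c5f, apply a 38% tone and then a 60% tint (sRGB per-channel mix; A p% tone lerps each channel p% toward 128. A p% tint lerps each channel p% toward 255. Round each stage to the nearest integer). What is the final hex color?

#fb6c5f is rgb(251, 108, 95).
A 38% tone moves each channel 38% toward 128:
  R: 251 + 0.38×(128−251) = 251 − 46.74 = 204.26 → 204
  G: 108 + 0.38×(128−108) = 108 + 7.6 = 115.6 → 116
  B: 95 + 12.54 = 107.54 → 108
After the tone: rgb(204, 116, 108) = #cc746c.
Per channel, c → c + 0.6(255 − c):
  R: 204 + 0.6×(255−204) = 204 + 30.6 = 234.6 → 235
  G: 116 + 0.6×(255−116) = 116 + 83.4 = 199.4 → 199
  B: 108 + 88.2 = 196.2 → 196
rgb(235, 199, 196) = #ebc7c4.

#ebc7c4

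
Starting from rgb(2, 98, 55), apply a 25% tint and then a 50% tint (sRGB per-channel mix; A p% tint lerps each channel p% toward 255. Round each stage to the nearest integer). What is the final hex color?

#A0C4B4

Lerp each channel 25% toward 255:
  R: 2 + 63.25 = 65.25 → 65
  G: 98 + 0.25×(255−98) = 98 + 39.25 = 137.25 → 137
  B: 55 + 50 = 105 → 105
After the tint: rgb(65, 137, 105) = #418969.
Lerp each channel 50% toward 255:
  R: 65 + 95 = 160 → 160
  G: 137 + 0.5×(255−137) = 137 + 59 = 196 → 196
  B: 105 + 0.5×(255−105) = 105 + 75 = 180 → 180
rgb(160, 196, 180) = #A0C4B4.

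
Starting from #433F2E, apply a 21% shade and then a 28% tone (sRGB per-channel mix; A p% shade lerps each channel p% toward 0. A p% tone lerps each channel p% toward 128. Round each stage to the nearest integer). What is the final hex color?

#4A483E

#433F2E is rgb(67, 63, 46).
A 21% shade moves each channel 21% toward 0:
  R: 67 − 14.07 = 52.93 → 53
  G: 63 + 0.21×(0−63) = 63 − 13.23 = 49.77 → 50
  B: 46 − 9.66 = 36.34 → 36
After the shade: rgb(53, 50, 36) = #353224.
Lerp each channel 28% toward 128:
  R: 53 + 0.28×(128−53) = 53 + 21 = 74 → 74
  G: 50 + 0.28×(128−50) = 50 + 21.84 = 71.84 → 72
  B: 36 + 0.28×(128−36) = 36 + 25.76 = 61.76 → 62
rgb(74, 72, 62) = #4A483E.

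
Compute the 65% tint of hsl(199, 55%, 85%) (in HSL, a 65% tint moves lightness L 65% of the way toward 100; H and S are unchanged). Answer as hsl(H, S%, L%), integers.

hsl(199, 55%, 95%)

L moves 65% from 85 toward 100: 85 + 9.75 = 94.75 → 95.
H and S are unchanged.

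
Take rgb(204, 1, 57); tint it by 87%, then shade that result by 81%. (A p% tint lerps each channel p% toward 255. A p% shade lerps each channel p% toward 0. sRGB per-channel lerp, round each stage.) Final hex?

#2F2A2C

Per channel, c → c + 0.87(255 − c):
  R: 204 + 44.37 = 248.37 → 248
  G: 1 + 0.87×(255−1) = 1 + 220.98 = 221.98 → 222
  B: 57 + 172.26 = 229.26 → 229
After the tint: rgb(248, 222, 229) = #F8DEE5.
An 81% shade moves each channel 81% toward 0:
  R: 248 + 0.81×(0−248) = 248 − 200.88 = 47.12 → 47
  G: 222 + 0.81×(0−222) = 222 − 179.82 = 42.18 → 42
  B: 229 − 185.49 = 43.51 → 44
rgb(47, 42, 44) = #2F2A2C.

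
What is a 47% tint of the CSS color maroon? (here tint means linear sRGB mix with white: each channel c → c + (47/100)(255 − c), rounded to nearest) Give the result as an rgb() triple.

CSS maroon is rgb(128, 0, 0).
A 47% tint moves each channel 47% toward 255:
  R: 128 + 0.47×(255−128) = 128 + 59.69 = 187.69 → 188
  G: 0 + 119.85 = 119.85 → 120
  B: 0 + 0.47×(255−0) = 0 + 119.85 = 119.85 → 120

rgb(188, 120, 120)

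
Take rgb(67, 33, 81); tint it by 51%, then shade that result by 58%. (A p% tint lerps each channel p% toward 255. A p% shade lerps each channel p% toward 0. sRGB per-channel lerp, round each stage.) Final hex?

Lerp each channel 51% toward 255:
  R: 67 + 95.88 = 162.88 → 163
  G: 33 + 0.51×(255−33) = 33 + 113.22 = 146.22 → 146
  B: 81 + 0.51×(255−81) = 81 + 88.74 = 169.74 → 170
After the tint: rgb(163, 146, 170) = #a392aa.
Per channel, c → c + 0.58(0 − c):
  R: 163 − 94.54 = 68.46 → 68
  G: 146 − 84.68 = 61.32 → 61
  B: 170 − 98.6 = 71.4 → 71
rgb(68, 61, 71) = #443d47.

#443d47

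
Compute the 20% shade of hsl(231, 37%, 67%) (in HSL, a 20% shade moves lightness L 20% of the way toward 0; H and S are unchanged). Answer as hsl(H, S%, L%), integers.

hsl(231, 37%, 54%)

L moves 20% from 67 toward 0: 67 − 13.4 = 53.6 → 54.
H and S are unchanged.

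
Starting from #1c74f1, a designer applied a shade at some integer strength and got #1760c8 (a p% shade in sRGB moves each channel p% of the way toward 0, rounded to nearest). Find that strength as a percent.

17%

#1c74f1 is rgb(28, 116, 241); #1760c8 is rgb(23, 96, 200).
On the B channel (widest range): 200 ≈ 241 + (p/100)(0 − 241), so p ≈ 100×(200 − 241)/(0 − 241) = -4100/-241 = 17.01.
p = 17 reproduces all three channels after rounding.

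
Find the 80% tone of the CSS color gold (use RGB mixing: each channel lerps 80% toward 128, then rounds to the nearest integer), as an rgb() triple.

rgb(153, 145, 102)

CSS gold is rgb(255, 215, 0).
Lerp each channel 80% toward 128:
  R: 255 + 0.8×(128−255) = 255 − 101.6 = 153.4 → 153
  G: 215 + 0.8×(128−215) = 215 − 69.6 = 145.4 → 145
  B: 0 + 0.8×(128−0) = 0 + 102.4 = 102.4 → 102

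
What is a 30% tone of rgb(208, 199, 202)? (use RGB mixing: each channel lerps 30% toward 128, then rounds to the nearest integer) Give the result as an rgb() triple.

A 30% tone moves each channel 30% toward 128:
  R: 208 + 0.3×(128−208) = 208 − 24 = 184 → 184
  G: 199 − 21.3 = 177.7 → 178
  B: 202 − 22.2 = 179.8 → 180

rgb(184, 178, 180)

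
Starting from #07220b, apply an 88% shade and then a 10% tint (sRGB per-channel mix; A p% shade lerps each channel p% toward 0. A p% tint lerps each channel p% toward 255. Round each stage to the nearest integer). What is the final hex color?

#1a1d1a

#07220b is rgb(7, 34, 11).
Lerp each channel 88% toward 0:
  R: 7 + 0.88×(0−7) = 7 − 6.16 = 0.84 → 1
  G: 34 + 0.88×(0−34) = 34 − 29.92 = 4.08 → 4
  B: 11 + 0.88×(0−11) = 11 − 9.68 = 1.32 → 1
After the shade: rgb(1, 4, 1) = #010401.
Per channel, c → c + 0.1(255 − c):
  R: 1 + 25.4 = 26.4 → 26
  G: 4 + 0.1×(255−4) = 4 + 25.1 = 29.1 → 29
  B: 1 + 0.1×(255−1) = 1 + 25.4 = 26.4 → 26
rgb(26, 29, 26) = #1a1d1a.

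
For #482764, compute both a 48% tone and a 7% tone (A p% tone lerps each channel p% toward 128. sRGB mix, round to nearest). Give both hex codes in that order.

#635271, #4C2D66

#482764 is rgb(72, 39, 100).
48% tone:
  R: 72 + 0.48×(128−72) = 72 + 26.88 = 98.88 → 99
  G: 39 + 42.72 = 81.72 → 82
  B: 100 + 13.44 = 113.44 → 113
  → #635271
7% tone:
  R: 72 + 3.92 = 75.92 → 76
  G: 39 + 6.23 = 45.23 → 45
  B: 100 + 0.07×(128−100) = 100 + 1.96 = 101.96 → 102
  → #4C2D66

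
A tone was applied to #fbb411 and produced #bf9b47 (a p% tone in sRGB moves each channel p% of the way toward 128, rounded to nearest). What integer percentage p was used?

#fbb411 is rgb(251, 180, 17); #bf9b47 is rgb(191, 155, 71).
On the R channel (widest range): 191 ≈ 251 + (p/100)(128 − 251), so p ≈ 100×(191 − 251)/(128 − 251) = -6000/-123 = 48.78.
p = 49 reproduces all three channels after rounding.

49%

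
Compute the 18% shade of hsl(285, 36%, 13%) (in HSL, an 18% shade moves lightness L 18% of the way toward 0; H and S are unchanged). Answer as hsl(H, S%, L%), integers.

L moves 18% from 13 toward 0: 13 − 2.34 = 10.66 → 11.
H and S are unchanged.

hsl(285, 36%, 11%)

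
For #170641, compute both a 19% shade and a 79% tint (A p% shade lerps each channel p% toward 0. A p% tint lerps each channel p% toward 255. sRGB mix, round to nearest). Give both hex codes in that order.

#170641 is rgb(23, 6, 65).
19% shade:
  R: 23 + 0.19×(0−23) = 23 − 4.37 = 18.63 → 19
  G: 6 + 0.19×(0−6) = 6 − 1.14 = 4.86 → 5
  B: 65 + 0.19×(0−65) = 65 − 12.35 = 52.65 → 53
  → #130535
79% tint:
  R: 23 + 0.79×(255−23) = 23 + 183.28 = 206.28 → 206
  G: 6 + 196.71 = 202.71 → 203
  B: 65 + 150.1 = 215.1 → 215
  → #cecbd7

#130535, #cecbd7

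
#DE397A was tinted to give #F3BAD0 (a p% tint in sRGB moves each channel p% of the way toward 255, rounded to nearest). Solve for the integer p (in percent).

65%

#DE397A is rgb(222, 57, 122); #F3BAD0 is rgb(243, 186, 208).
On the G channel (widest range): 186 ≈ 57 + (p/100)(255 − 57), so p ≈ 100×(186 − 57)/(255 − 57) = 12900/198 = 65.15.
p = 65 reproduces all three channels after rounding.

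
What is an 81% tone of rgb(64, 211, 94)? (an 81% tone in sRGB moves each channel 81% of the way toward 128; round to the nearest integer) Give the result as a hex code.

#74907A

An 81% tone moves each channel 81% toward 128:
  R: 64 + 0.81×(128−64) = 64 + 51.84 = 115.84 → 116
  G: 211 + 0.81×(128−211) = 211 − 67.23 = 143.77 → 144
  B: 94 + 27.54 = 121.54 → 122
rgb(116, 144, 122) = #74907A.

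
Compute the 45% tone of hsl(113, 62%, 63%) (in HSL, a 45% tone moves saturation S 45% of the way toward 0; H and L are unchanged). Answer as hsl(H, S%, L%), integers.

hsl(113, 34%, 63%)

S moves 45% from 62 toward 0: 62 − 27.9 = 34.1 → 34.
H and L are unchanged.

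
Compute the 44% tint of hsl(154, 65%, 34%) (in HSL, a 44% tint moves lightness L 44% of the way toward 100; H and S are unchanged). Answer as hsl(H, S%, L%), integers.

hsl(154, 65%, 63%)

L moves 44% from 34 toward 100: 34 + 29.04 = 63.04 → 63.
H and S are unchanged.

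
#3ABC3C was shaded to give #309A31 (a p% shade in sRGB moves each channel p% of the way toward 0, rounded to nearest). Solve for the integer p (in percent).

18%

#3ABC3C is rgb(58, 188, 60); #309A31 is rgb(48, 154, 49).
On the G channel (widest range): 154 ≈ 188 + (p/100)(0 − 188), so p ≈ 100×(154 − 188)/(0 − 188) = -3400/-188 = 18.09.
p = 18 reproduces all three channels after rounding.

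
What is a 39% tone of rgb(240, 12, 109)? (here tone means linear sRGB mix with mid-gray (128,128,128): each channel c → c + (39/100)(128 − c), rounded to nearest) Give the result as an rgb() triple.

Lerp each channel 39% toward 128:
  R: 240 + 0.39×(128−240) = 240 − 43.68 = 196.32 → 196
  G: 12 + 45.24 = 57.24 → 57
  B: 109 + 0.39×(128−109) = 109 + 7.41 = 116.41 → 116

rgb(196, 57, 116)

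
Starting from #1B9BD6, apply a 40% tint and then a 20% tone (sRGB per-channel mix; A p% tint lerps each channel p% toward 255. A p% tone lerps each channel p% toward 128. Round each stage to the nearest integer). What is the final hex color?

#1B9BD6 is rgb(27, 155, 214).
A 40% tint moves each channel 40% toward 255:
  R: 27 + 91.2 = 118.2 → 118
  G: 155 + 0.4×(255−155) = 155 + 40 = 195 → 195
  B: 214 + 0.4×(255−214) = 214 + 16.4 = 230.4 → 230
After the tint: rgb(118, 195, 230) = #76C3E6.
Per channel, c → c + 0.2(128 − c):
  R: 118 + 2 = 120 → 120
  G: 195 + 0.2×(128−195) = 195 − 13.4 = 181.6 → 182
  B: 230 − 20.4 = 209.6 → 210
rgb(120, 182, 210) = #78B6D2.

#78B6D2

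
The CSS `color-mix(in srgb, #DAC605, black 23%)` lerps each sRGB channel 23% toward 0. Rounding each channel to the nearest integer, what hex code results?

#A89804

#DAC605 is rgb(218, 198, 5).
Lerp each channel 23% toward 0:
  R: 218 + 0.23×(0−218) = 218 − 50.14 = 167.86 → 168
  G: 198 − 45.54 = 152.46 → 152
  B: 5 − 1.15 = 3.85 → 4
rgb(168, 152, 4) = #A89804.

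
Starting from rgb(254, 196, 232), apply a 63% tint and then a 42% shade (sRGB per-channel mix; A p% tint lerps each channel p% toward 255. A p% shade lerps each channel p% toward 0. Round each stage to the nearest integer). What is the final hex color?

#94878F

A 63% tint moves each channel 63% toward 255:
  R: 254 + 0.63×(255−254) = 254 + 0.63 = 254.63 → 255
  G: 196 + 0.63×(255−196) = 196 + 37.17 = 233.17 → 233
  B: 232 + 14.49 = 246.49 → 246
After the tint: rgb(255, 233, 246) = #FFE9F6.
Lerp each channel 42% toward 0:
  R: 255 − 107.1 = 147.9 → 148
  G: 233 + 0.42×(0−233) = 233 − 97.86 = 135.14 → 135
  B: 246 + 0.42×(0−246) = 246 − 103.32 = 142.68 → 143
rgb(148, 135, 143) = #94878F.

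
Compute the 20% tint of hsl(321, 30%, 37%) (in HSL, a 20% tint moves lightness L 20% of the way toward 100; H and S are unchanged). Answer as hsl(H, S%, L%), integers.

L moves 20% from 37 toward 100: 37 + 12.6 = 49.6 → 50.
H and S are unchanged.

hsl(321, 30%, 50%)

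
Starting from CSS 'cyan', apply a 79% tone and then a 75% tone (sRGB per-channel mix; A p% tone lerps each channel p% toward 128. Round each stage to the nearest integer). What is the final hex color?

CSS cyan is rgb(0, 255, 255).
Per channel, c → c + 0.79(128 − c):
  R: 0 + 0.79×(128−0) = 0 + 101.12 = 101.12 → 101
  G: 255 + 0.79×(128−255) = 255 − 100.33 = 154.67 → 155
  B: 255 − 100.33 = 154.67 → 155
After the tone: rgb(101, 155, 155) = #659B9B.
Lerp each channel 75% toward 128:
  R: 101 + 0.75×(128−101) = 101 + 20.25 = 121.25 → 121
  G: 155 − 20.25 = 134.75 → 135
  B: 155 − 20.25 = 134.75 → 135
rgb(121, 135, 135) = #798787.

#798787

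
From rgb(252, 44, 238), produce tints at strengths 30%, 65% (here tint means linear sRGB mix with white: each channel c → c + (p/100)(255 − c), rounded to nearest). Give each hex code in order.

#FD6BF3, #FEB5F9

30%: (252 + 0.9 = 252.9→253, 44 + 63.3 = 107.3→107, 238 + 5.1 = 243.1→243) → #FD6BF3
65%: (252 + 1.95 = 253.95→254, 44 + 137.15 = 181.15→181, 238 + 11.05 = 249.05→249) → #FEB5F9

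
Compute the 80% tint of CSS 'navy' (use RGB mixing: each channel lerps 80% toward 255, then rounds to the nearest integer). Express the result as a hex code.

CSS navy is rgb(0, 0, 128).
Lerp each channel 80% toward 255:
  R: 0 + 0.8×(255−0) = 0 + 204 = 204 → 204
  G: 0 + 0.8×(255−0) = 0 + 204 = 204 → 204
  B: 128 + 0.8×(255−128) = 128 + 101.6 = 229.6 → 230
rgb(204, 204, 230) = #cccce6.

#cccce6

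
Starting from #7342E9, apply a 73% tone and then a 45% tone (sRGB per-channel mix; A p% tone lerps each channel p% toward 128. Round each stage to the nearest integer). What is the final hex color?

#7E778F

#7342E9 is rgb(115, 66, 233).
A 73% tone moves each channel 73% toward 128:
  R: 115 + 0.73×(128−115) = 115 + 9.49 = 124.49 → 124
  G: 66 + 45.26 = 111.26 → 111
  B: 233 + 0.73×(128−233) = 233 − 76.65 = 156.35 → 156
After the tone: rgb(124, 111, 156) = #7C6F9C.
A 45% tone moves each channel 45% toward 128:
  R: 124 + 1.8 = 125.8 → 126
  G: 111 + 0.45×(128−111) = 111 + 7.65 = 118.65 → 119
  B: 156 + 0.45×(128−156) = 156 − 12.6 = 143.4 → 143
rgb(126, 119, 143) = #7E778F.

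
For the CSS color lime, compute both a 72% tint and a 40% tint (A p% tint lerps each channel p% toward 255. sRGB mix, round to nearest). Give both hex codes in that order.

#b8ffb8, #66ff66

CSS lime is rgb(0, 255, 0).
72% tint:
  R: 0 + 183.6 = 183.6 → 184
  G: 255 + 0 = 255 → 255
  B: 0 + 0.72×(255−0) = 0 + 183.6 = 183.6 → 184
  → #b8ffb8
40% tint:
  R: 0 + 0.4×(255−0) = 0 + 102 = 102 → 102
  G: 255 + 0.4×(255−255) = 255 + 0 = 255 → 255
  B: 0 + 102 = 102 → 102
  → #66ff66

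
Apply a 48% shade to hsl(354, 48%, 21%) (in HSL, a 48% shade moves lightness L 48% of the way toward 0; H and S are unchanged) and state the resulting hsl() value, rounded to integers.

L moves 48% from 21 toward 0: 21 − 10.08 = 10.92 → 11.
H and S are unchanged.

hsl(354, 48%, 11%)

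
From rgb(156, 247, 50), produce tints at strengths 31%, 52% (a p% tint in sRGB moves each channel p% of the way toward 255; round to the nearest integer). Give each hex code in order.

31%: (156 + 30.69 = 186.69→187, 247 + 2.48 = 249.48→249, 50 + 63.55 = 113.55→114) → #BBF972
52%: (156 + 51.48 = 207.48→207, 247 + 4.16 = 251.16→251, 50 + 106.6 = 156.6→157) → #CFFB9D

#BBF972, #CFFB9D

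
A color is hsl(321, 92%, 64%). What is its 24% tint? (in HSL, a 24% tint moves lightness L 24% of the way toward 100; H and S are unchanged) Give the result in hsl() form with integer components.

hsl(321, 92%, 73%)

L moves 24% from 64 toward 100: 64 + 8.64 = 72.64 → 73.
H and S are unchanged.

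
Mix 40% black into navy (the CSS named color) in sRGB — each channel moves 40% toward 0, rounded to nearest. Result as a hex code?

#00004D

CSS navy is rgb(0, 0, 128).
Per channel, c → c + 0.4(0 − c):
  R: 0 + 0.4×(0−0) = 0 + 0 = 0 → 0
  G: 0 + 0.4×(0−0) = 0 + 0 = 0 → 0
  B: 128 + 0.4×(0−128) = 128 − 51.2 = 76.8 → 77
rgb(0, 0, 77) = #00004D.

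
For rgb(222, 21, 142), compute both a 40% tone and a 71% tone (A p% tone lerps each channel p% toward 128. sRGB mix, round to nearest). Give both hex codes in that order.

40% tone:
  R: 222 + 0.4×(128−222) = 222 − 37.6 = 184.4 → 184
  G: 21 + 0.4×(128−21) = 21 + 42.8 = 63.8 → 64
  B: 142 − 5.6 = 136.4 → 136
  → #B84088
71% tone:
  R: 222 + 0.71×(128−222) = 222 − 66.74 = 155.26 → 155
  G: 21 + 75.97 = 96.97 → 97
  B: 142 + 0.71×(128−142) = 142 − 9.94 = 132.06 → 132
  → #9B6184

#B84088, #9B6184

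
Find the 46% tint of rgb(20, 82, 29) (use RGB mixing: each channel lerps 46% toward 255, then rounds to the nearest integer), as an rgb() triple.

rgb(128, 162, 133)

A 46% tint moves each channel 46% toward 255:
  R: 20 + 0.46×(255−20) = 20 + 108.1 = 128.1 → 128
  G: 82 + 0.46×(255−82) = 82 + 79.58 = 161.58 → 162
  B: 29 + 103.96 = 132.96 → 133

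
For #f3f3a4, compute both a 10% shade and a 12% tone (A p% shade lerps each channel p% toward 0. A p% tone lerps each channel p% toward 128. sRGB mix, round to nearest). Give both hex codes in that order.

#f3f3a4 is rgb(243, 243, 164).
10% shade:
  R: 243 + 0.1×(0−243) = 243 − 24.3 = 218.7 → 219
  G: 243 + 0.1×(0−243) = 243 − 24.3 = 218.7 → 219
  B: 164 − 16.4 = 147.6 → 148
  → #dbdb94
12% tone:
  R: 243 − 13.8 = 229.2 → 229
  G: 243 + 0.12×(128−243) = 243 − 13.8 = 229.2 → 229
  B: 164 + 0.12×(128−164) = 164 − 4.32 = 159.68 → 160
  → #e5e5a0

#dbdb94, #e5e5a0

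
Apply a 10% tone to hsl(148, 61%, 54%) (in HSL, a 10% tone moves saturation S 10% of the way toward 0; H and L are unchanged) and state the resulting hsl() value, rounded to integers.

hsl(148, 55%, 54%)

S moves 10% from 61 toward 0: 61 − 6.1 = 54.9 → 55.
H and L are unchanged.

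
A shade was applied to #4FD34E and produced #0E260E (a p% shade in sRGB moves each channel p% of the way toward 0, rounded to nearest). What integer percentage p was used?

#4FD34E is rgb(79, 211, 78); #0E260E is rgb(14, 38, 14).
On the G channel (widest range): 38 ≈ 211 + (p/100)(0 − 211), so p ≈ 100×(38 − 211)/(0 − 211) = -17300/-211 = 81.99.
p = 82 reproduces all three channels after rounding.

82%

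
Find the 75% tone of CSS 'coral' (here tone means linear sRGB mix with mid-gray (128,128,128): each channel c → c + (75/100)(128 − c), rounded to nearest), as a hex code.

#a08074

CSS coral is rgb(255, 127, 80).
Per channel, c → c + 0.75(128 − c):
  R: 255 − 95.25 = 159.75 → 160
  G: 127 + 0.75×(128−127) = 127 + 0.75 = 127.75 → 128
  B: 80 + 0.75×(128−80) = 80 + 36 = 116 → 116
rgb(160, 128, 116) = #a08074.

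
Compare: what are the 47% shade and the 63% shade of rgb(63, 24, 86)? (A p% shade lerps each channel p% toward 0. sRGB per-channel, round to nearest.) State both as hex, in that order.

#210d2e, #170920

47% shade:
  R: 63 + 0.47×(0−63) = 63 − 29.61 = 33.39 → 33
  G: 24 − 11.28 = 12.72 → 13
  B: 86 + 0.47×(0−86) = 86 − 40.42 = 45.58 → 46
  → #210d2e
63% shade:
  R: 63 + 0.63×(0−63) = 63 − 39.69 = 23.31 → 23
  G: 24 + 0.63×(0−24) = 24 − 15.12 = 8.88 → 9
  B: 86 + 0.63×(0−86) = 86 − 54.18 = 31.82 → 32
  → #170920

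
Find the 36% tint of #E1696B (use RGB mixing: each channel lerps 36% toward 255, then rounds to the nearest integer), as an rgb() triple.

rgb(236, 159, 160)

#E1696B is rgb(225, 105, 107).
A 36% tint moves each channel 36% toward 255:
  R: 225 + 10.8 = 235.8 → 236
  G: 105 + 0.36×(255−105) = 105 + 54 = 159 → 159
  B: 107 + 0.36×(255−107) = 107 + 53.28 = 160.28 → 160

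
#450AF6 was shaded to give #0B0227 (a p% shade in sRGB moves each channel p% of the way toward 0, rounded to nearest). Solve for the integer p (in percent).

#450AF6 is rgb(69, 10, 246); #0B0227 is rgb(11, 2, 39).
On the B channel (widest range): 39 ≈ 246 + (p/100)(0 − 246), so p ≈ 100×(39 − 246)/(0 − 246) = -20700/-246 = 84.15.
p = 84 reproduces all three channels after rounding.

84%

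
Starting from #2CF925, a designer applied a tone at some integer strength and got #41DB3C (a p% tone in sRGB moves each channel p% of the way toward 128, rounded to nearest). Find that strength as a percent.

#2CF925 is rgb(44, 249, 37); #41DB3C is rgb(65, 219, 60).
On the G channel (widest range): 219 ≈ 249 + (p/100)(128 − 249), so p ≈ 100×(219 − 249)/(128 − 249) = -3000/-121 = 24.79.
p = 25 reproduces all three channels after rounding.

25%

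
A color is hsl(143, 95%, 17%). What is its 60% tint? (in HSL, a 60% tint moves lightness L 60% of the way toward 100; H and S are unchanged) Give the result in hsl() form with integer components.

hsl(143, 95%, 67%)

L moves 60% from 17 toward 100: 17 + 49.8 = 66.8 → 67.
H and S are unchanged.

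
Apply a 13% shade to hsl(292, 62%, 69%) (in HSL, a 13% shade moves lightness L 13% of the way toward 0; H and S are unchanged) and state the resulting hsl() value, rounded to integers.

L moves 13% from 69 toward 0: 69 − 8.97 = 60.03 → 60.
H and S are unchanged.

hsl(292, 62%, 60%)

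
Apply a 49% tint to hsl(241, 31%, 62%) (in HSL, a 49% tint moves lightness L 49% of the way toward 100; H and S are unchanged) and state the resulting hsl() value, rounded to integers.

L moves 49% from 62 toward 100: 62 + 18.62 = 80.62 → 81.
H and S are unchanged.

hsl(241, 31%, 81%)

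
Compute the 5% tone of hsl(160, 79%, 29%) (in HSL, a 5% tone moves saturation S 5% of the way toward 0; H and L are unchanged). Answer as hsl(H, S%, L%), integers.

S moves 5% from 79 toward 0: 79 − 3.95 = 75.05 → 75.
H and L are unchanged.

hsl(160, 75%, 29%)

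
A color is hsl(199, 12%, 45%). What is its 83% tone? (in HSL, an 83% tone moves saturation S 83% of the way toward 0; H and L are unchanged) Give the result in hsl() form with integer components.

hsl(199, 2%, 45%)

S moves 83% from 12 toward 0: 12 − 9.96 = 2.04 → 2.
H and L are unchanged.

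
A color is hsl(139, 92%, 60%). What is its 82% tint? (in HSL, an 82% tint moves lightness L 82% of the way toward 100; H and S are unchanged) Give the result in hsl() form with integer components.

hsl(139, 92%, 93%)

L moves 82% from 60 toward 100: 60 + 32.8 = 92.8 → 93.
H and S are unchanged.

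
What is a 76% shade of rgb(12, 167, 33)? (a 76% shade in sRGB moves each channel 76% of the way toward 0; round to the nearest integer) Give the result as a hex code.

#032808

A 76% shade moves each channel 76% toward 0:
  R: 12 + 0.76×(0−12) = 12 − 9.12 = 2.88 → 3
  G: 167 − 126.92 = 40.08 → 40
  B: 33 + 0.76×(0−33) = 33 − 25.08 = 7.92 → 8
rgb(3, 40, 8) = #032808.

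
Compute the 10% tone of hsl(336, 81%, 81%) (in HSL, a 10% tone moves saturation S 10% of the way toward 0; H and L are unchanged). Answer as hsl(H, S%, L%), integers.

hsl(336, 73%, 81%)

S moves 10% from 81 toward 0: 81 − 8.1 = 72.9 → 73.
H and L are unchanged.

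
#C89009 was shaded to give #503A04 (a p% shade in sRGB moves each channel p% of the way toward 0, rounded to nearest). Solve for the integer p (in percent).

#C89009 is rgb(200, 144, 9); #503A04 is rgb(80, 58, 4).
On the R channel (widest range): 80 ≈ 200 + (p/100)(0 − 200), so p ≈ 100×(80 − 200)/(0 − 200) = -12000/-200 = 60.00.
p = 60 reproduces all three channels after rounding.

60%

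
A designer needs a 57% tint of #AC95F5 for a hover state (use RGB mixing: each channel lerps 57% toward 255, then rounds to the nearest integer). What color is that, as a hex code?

#DBD1FB

#AC95F5 is rgb(172, 149, 245).
A 57% tint moves each channel 57% toward 255:
  R: 172 + 47.31 = 219.31 → 219
  G: 149 + 60.42 = 209.42 → 209
  B: 245 + 0.57×(255−245) = 245 + 5.7 = 250.7 → 251
rgb(219, 209, 251) = #DBD1FB.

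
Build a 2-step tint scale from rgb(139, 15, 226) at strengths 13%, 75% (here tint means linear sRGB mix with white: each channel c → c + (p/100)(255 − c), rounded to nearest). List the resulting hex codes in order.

#9a2ee6, #e2c3f8

13%: (139 + 15.08 = 154.08→154, 15 + 31.2 = 46.2→46, 226 + 3.77 = 229.77→230) → #9a2ee6
75%: (139 + 87 = 226→226, 15 + 180 = 195→195, 226 + 21.75 = 247.75→248) → #e2c3f8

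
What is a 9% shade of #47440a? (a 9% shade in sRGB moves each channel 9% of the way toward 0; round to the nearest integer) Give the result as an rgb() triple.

#47440a is rgb(71, 68, 10).
A 9% shade moves each channel 9% toward 0:
  R: 71 + 0.09×(0−71) = 71 − 6.39 = 64.61 → 65
  G: 68 − 6.12 = 61.88 → 62
  B: 10 − 0.9 = 9.1 → 9

rgb(65, 62, 9)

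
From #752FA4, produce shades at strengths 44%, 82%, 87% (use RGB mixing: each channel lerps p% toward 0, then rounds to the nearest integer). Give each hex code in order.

#421A5C, #15081E, #0F0615

#752FA4 is rgb(117, 47, 164).
44%: (117 − 51.48 = 65.52→66, 47 − 20.68 = 26.32→26, 164 − 72.16 = 91.84→92) → #421A5C
82%: (117 − 95.94 = 21.06→21, 47 − 38.54 = 8.46→8, 164 − 134.48 = 29.52→30) → #15081E
87%: (117 − 101.79 = 15.21→15, 47 − 40.89 = 6.11→6, 164 − 142.68 = 21.32→21) → #0F0615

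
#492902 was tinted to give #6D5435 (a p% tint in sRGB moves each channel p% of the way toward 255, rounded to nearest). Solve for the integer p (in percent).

20%

#492902 is rgb(73, 41, 2); #6D5435 is rgb(109, 84, 53).
On the B channel (widest range): 53 ≈ 2 + (p/100)(255 − 2), so p ≈ 100×(53 − 2)/(255 − 2) = 5100/253 = 20.16.
p = 20 reproduces all three channels after rounding.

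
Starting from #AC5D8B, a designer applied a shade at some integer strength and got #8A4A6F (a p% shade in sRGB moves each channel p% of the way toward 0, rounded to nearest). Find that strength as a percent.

20%

#AC5D8B is rgb(172, 93, 139); #8A4A6F is rgb(138, 74, 111).
On the R channel (widest range): 138 ≈ 172 + (p/100)(0 − 172), so p ≈ 100×(138 − 172)/(0 − 172) = -3400/-172 = 19.77.
p = 20 reproduces all three channels after rounding.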